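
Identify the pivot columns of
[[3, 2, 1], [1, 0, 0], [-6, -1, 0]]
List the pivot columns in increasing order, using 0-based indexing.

Multiply R1 by 1/3.
  [  1  2/3  1/3 ]
  [  1    0    0 ]
  [ -6   -1    0 ]
Subtract R1 from R2.
  [  1   2/3   1/3 ]
  [  0  -2/3  -1/3 ]
  [ -6    -1     0 ]
Add 6 times R1 to R3.
  [ 1   2/3   1/3 ]
  [ 0  -2/3  -1/3 ]
  [ 0     3     2 ]
Multiply R2 by -3/2.
  [ 1  2/3  1/3 ]
  [ 0    1  1/2 ]
  [ 0    3    2 ]
Subtract 3 times R2 from R3.
  [ 1  2/3  1/3 ]
  [ 0    1  1/2 ]
  [ 0    0  1/2 ]
Multiply R3 by 2.
  [ 1  2/3  1/3 ]
  [ 0    1  1/2 ]
  [ 0    0    1 ]
Subtract 1/2 times R3 from R2.
  [ 1  2/3  1/3 ]
  [ 0    1    0 ]
  [ 0    0    1 ]
Subtract 1/3 times R3 from R1.
  [ 1  2/3  0 ]
  [ 0    1  0 ]
  [ 0    0  1 ]
Subtract 2/3 times R2 from R1.
  [ 1  0  0 ]
  [ 0  1  0 ]
  [ 0  0  1 ]
Pivot columns are the columns containing a leading 1.

0, 1, 2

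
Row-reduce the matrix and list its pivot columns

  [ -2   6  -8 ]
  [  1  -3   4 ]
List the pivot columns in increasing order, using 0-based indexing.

0

r1 -> -1/2·r1
  [ 1  -3  4 ]
  [ 1  -3  4 ]
r2 -> r2 − r1
  [ 1  -3  4 ]
  [ 0   0  0 ]
Pivot columns are the columns containing a leading 1.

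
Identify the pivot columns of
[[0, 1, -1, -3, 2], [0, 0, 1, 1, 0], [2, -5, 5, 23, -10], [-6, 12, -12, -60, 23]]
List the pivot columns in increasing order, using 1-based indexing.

1, 2, 3, 5

r1 <=> r3
r1 := 1/2·r1
r4 := r4 + 6·r1
r2 <=> r3
r4 := r4 + 3·r2
r4 := -1·r4
r2 := r2 − 2·r4
r1 := r1 + 5·r4
r2 := r2 + r3
r1 := r1 − 5/2·r3
r1 := r1 + 5/2·r2
Pivot columns are the columns containing a leading 1.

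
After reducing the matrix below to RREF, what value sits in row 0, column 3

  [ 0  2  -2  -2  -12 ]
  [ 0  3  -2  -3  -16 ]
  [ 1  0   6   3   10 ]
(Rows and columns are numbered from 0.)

3

ρ1 <-> ρ3
  [ 1  0   6   3   10 ]
  [ 0  3  -2  -3  -16 ]
  [ 0  2  -2  -2  -12 ]
ρ2 ← 1/3·ρ2
  [ 1  0     6   3     10 ]
  [ 0  1  -2/3  -1  -16/3 ]
  [ 0  2    -2  -2    -12 ]
ρ3 ← ρ3 − 2·ρ2
  [ 1  0     6   3     10 ]
  [ 0  1  -2/3  -1  -16/3 ]
  [ 0  0  -2/3   0   -4/3 ]
ρ3 ← -3/2·ρ3
  [ 1  0     6   3     10 ]
  [ 0  1  -2/3  -1  -16/3 ]
  [ 0  0     1   0      2 ]
ρ2 ← ρ2 + 2/3·ρ3
  [ 1  0  6   3  10 ]
  [ 0  1  0  -1  -4 ]
  [ 0  0  1   0   2 ]
ρ1 ← ρ1 − 6·ρ3
  [ 1  0  0   3  -2 ]
  [ 0  1  0  -1  -4 ]
  [ 0  0  1   0   2 ]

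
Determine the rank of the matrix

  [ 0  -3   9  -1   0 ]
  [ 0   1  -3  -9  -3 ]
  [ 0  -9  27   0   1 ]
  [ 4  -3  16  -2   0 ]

ρ1 <-> ρ4
  [ 4  -3  16  -2   0 ]
  [ 0   1  -3  -9  -3 ]
  [ 0  -9  27   0   1 ]
  [ 0  -3   9  -1   0 ]
ρ1 := 1/4·ρ1
  [ 1  -3/4   4  -1/2   0 ]
  [ 0     1  -3    -9  -3 ]
  [ 0    -9  27     0   1 ]
  [ 0    -3   9    -1   0 ]
ρ3 := ρ3 + 9·ρ2
  [ 1  -3/4   4  -1/2    0 ]
  [ 0     1  -3    -9   -3 ]
  [ 0     0   0   -81  -26 ]
  [ 0    -3   9    -1    0 ]
ρ4 := ρ4 + 3·ρ2
  [ 1  -3/4   4  -1/2    0 ]
  [ 0     1  -3    -9   -3 ]
  [ 0     0   0   -81  -26 ]
  [ 0     0   0   -28   -9 ]
ρ3 := -1/81·ρ3
  [ 1  -3/4   4  -1/2      0 ]
  [ 0     1  -3    -9     -3 ]
  [ 0     0   0     1  26/81 ]
  [ 0     0   0   -28     -9 ]
ρ4 := ρ4 + 28·ρ3
  [ 1  -3/4   4  -1/2      0 ]
  [ 0     1  -3    -9     -3 ]
  [ 0     0   0     1  26/81 ]
  [ 0     0   0     0  -1/81 ]
ρ4 := -81·ρ4
  [ 1  -3/4   4  -1/2      0 ]
  [ 0     1  -3    -9     -3 ]
  [ 0     0   0     1  26/81 ]
  [ 0     0   0     0      1 ]
ρ3 := ρ3 − 26/81·ρ4
  [ 1  -3/4   4  -1/2   0 ]
  [ 0     1  -3    -9  -3 ]
  [ 0     0   0     1   0 ]
  [ 0     0   0     0   1 ]
ρ2 := ρ2 + 3·ρ4
  [ 1  -3/4   4  -1/2  0 ]
  [ 0     1  -3    -9  0 ]
  [ 0     0   0     1  0 ]
  [ 0     0   0     0  1 ]
ρ2 := ρ2 + 9·ρ3
  [ 1  -3/4   4  -1/2  0 ]
  [ 0     1  -3     0  0 ]
  [ 0     0   0     1  0 ]
  [ 0     0   0     0  1 ]
ρ1 := ρ1 + 1/2·ρ3
  [ 1  -3/4   4  0  0 ]
  [ 0     1  -3  0  0 ]
  [ 0     0   0  1  0 ]
  [ 0     0   0  0  1 ]
ρ1 := ρ1 + 3/4·ρ2
  [ 1  0  7/4  0  0 ]
  [ 0  1   -3  0  0 ]
  [ 0  0    0  1  0 ]
  [ 0  0    0  0  1 ]
The reduced form has 4 nonzero rows.

rank = 4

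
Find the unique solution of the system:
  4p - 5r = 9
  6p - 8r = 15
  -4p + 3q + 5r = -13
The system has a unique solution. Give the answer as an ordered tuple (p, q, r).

(-3/2, -4/3, -3)

Form the augmented matrix and row-reduce:
  [  4  0  -5  |    9 ]
  [  6  0  -8  |   15 ]
  [ -4  3   5  |  -13 ]
R1 := 1/4·R1
  [  1  0  -5/4  |  9/4 ]
  [  6  0    -8  |   15 ]
  [ -4  3     5  |  -13 ]
R2 := R2 − 6·R1
  [  1  0  -5/4  |  9/4 ]
  [  0  0  -1/2  |  3/2 ]
  [ -4  3     5  |  -13 ]
R3 := R3 + 4·R1
  [ 1  0  -5/4  |  9/4 ]
  [ 0  0  -1/2  |  3/2 ]
  [ 0  3     0  |   -4 ]
R2 ↔ R3
  [ 1  0  -5/4  |  9/4 ]
  [ 0  3     0  |   -4 ]
  [ 0  0  -1/2  |  3/2 ]
R2 := 1/3·R2
  [ 1  0  -5/4  |   9/4 ]
  [ 0  1     0  |  -4/3 ]
  [ 0  0  -1/2  |   3/2 ]
R3 := -2·R3
  [ 1  0  -5/4  |   9/4 ]
  [ 0  1     0  |  -4/3 ]
  [ 0  0     1  |    -3 ]
R1 := R1 + 5/4·R3
  [ 1  0  0  |  -3/2 ]
  [ 0  1  0  |  -4/3 ]
  [ 0  0  1  |    -3 ]
Reading off the last column: p = -3/2, q = -4/3, r = -3.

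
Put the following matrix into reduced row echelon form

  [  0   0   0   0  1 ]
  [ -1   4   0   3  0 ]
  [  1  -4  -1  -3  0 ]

[[1, -4, 0, -3, 0], [0, 0, 1, 0, 0], [0, 0, 0, 0, 1]]

R1 <=> R2
  [ -1   4   0   3  0 ]
  [  0   0   0   0  1 ]
  [  1  -4  -1  -3  0 ]
R1 ← -1·R1
  [ 1  -4   0  -3  0 ]
  [ 0   0   0   0  1 ]
  [ 1  -4  -1  -3  0 ]
R3 ← R3 − R1
  [ 1  -4   0  -3  0 ]
  [ 0   0   0   0  1 ]
  [ 0   0  -1   0  0 ]
R2 <=> R3
  [ 1  -4   0  -3  0 ]
  [ 0   0  -1   0  0 ]
  [ 0   0   0   0  1 ]
R2 ← -1·R2
  [ 1  -4  0  -3  0 ]
  [ 0   0  1   0  0 ]
  [ 0   0  0   0  1 ]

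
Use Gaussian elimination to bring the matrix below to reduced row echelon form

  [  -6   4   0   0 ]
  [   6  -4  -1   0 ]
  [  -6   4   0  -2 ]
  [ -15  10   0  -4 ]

[[1, -2/3, 0, 0], [0, 0, 1, 0], [0, 0, 0, 1], [0, 0, 0, 0]]

Multiply r1 by -1/6.
  [   1  -2/3   0   0 ]
  [   6    -4  -1   0 ]
  [  -6     4   0  -2 ]
  [ -15    10   0  -4 ]
Subtract 6 times r1 from r2.
  [   1  -2/3   0   0 ]
  [   0     0  -1   0 ]
  [  -6     4   0  -2 ]
  [ -15    10   0  -4 ]
Add 6 times r1 to r3.
  [   1  -2/3   0   0 ]
  [   0     0  -1   0 ]
  [   0     0   0  -2 ]
  [ -15    10   0  -4 ]
Add 15 times r1 to r4.
  [ 1  -2/3   0   0 ]
  [ 0     0  -1   0 ]
  [ 0     0   0  -2 ]
  [ 0     0   0  -4 ]
Multiply r2 by -1.
  [ 1  -2/3  0   0 ]
  [ 0     0  1   0 ]
  [ 0     0  0  -2 ]
  [ 0     0  0  -4 ]
Multiply r3 by -1/2.
  [ 1  -2/3  0   0 ]
  [ 0     0  1   0 ]
  [ 0     0  0   1 ]
  [ 0     0  0  -4 ]
Add 4 times r3 to r4.
  [ 1  -2/3  0  0 ]
  [ 0     0  1  0 ]
  [ 0     0  0  1 ]
  [ 0     0  0  0 ]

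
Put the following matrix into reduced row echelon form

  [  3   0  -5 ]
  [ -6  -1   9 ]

[[1, 0, -5/3], [0, 1, 1]]

R1 -> 1/3·R1
  [  1   0  -5/3 ]
  [ -6  -1     9 ]
R2 -> R2 + 6·R1
  [ 1   0  -5/3 ]
  [ 0  -1    -1 ]
R2 -> -1·R2
  [ 1  0  -5/3 ]
  [ 0  1     1 ]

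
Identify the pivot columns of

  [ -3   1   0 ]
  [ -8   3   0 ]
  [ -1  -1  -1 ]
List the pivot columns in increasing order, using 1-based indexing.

1, 2, 3

R1 ← -1/3·R1
  [  1  -1/3   0 ]
  [ -8     3   0 ]
  [ -1    -1  -1 ]
R2 ← R2 + 8·R1
  [  1  -1/3   0 ]
  [  0   1/3   0 ]
  [ -1    -1  -1 ]
R3 ← R3 + R1
  [ 1  -1/3   0 ]
  [ 0   1/3   0 ]
  [ 0  -4/3  -1 ]
R2 ← 3·R2
  [ 1  -1/3   0 ]
  [ 0     1   0 ]
  [ 0  -4/3  -1 ]
R3 ← R3 + 4/3·R2
  [ 1  -1/3   0 ]
  [ 0     1   0 ]
  [ 0     0  -1 ]
R3 ← -1·R3
  [ 1  -1/3  0 ]
  [ 0     1  0 ]
  [ 0     0  1 ]
R1 ← R1 + 1/3·R2
  [ 1  0  0 ]
  [ 0  1  0 ]
  [ 0  0  1 ]
Pivot columns are the columns containing a leading 1.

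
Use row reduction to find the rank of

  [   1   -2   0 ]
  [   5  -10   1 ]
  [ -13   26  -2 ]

R2 := R2 − 5·R1
  [   1  -2   0 ]
  [   0   0   1 ]
  [ -13  26  -2 ]
R3 := R3 + 13·R1
  [ 1  -2   0 ]
  [ 0   0   1 ]
  [ 0   0  -2 ]
R3 := R3 + 2·R2
  [ 1  -2  0 ]
  [ 0   0  1 ]
  [ 0   0  0 ]
The reduced form has 2 nonzero rows.

rank = 2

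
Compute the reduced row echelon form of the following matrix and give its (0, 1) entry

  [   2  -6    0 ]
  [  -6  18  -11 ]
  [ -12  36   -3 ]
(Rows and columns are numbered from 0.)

-3

R1 := 1/2·R1
  [   1  -3    0 ]
  [  -6  18  -11 ]
  [ -12  36   -3 ]
R2 := R2 + 6·R1
  [   1  -3    0 ]
  [   0   0  -11 ]
  [ -12  36   -3 ]
R3 := R3 + 12·R1
  [ 1  -3    0 ]
  [ 0   0  -11 ]
  [ 0   0   -3 ]
R2 := -1/11·R2
  [ 1  -3   0 ]
  [ 0   0   1 ]
  [ 0   0  -3 ]
R3 := R3 + 3·R2
  [ 1  -3  0 ]
  [ 0   0  1 ]
  [ 0   0  0 ]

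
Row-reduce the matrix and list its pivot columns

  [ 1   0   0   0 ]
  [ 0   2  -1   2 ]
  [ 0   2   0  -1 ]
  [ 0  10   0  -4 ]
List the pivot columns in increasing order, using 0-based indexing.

0, 1, 2, 3

R2 → 1/2·R2
R3 → R3 − 2·R2
R4 → R4 − 10·R2
R4 → R4 − 5·R3
R3 → R3 + 3·R4
R2 → R2 − R4
R2 → R2 + 1/2·R3
Pivot columns are the columns containing a leading 1.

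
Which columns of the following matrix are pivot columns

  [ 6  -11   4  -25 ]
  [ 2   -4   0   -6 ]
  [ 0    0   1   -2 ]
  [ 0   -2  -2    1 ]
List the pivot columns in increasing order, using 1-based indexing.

R1 -> 1/6·R1
  [ 1  -11/6  2/3  -25/6 ]
  [ 2     -4    0     -6 ]
  [ 0      0    1     -2 ]
  [ 0     -2   -2      1 ]
R2 -> R2 − 2·R1
  [ 1  -11/6   2/3  -25/6 ]
  [ 0   -1/3  -4/3    7/3 ]
  [ 0      0     1     -2 ]
  [ 0     -2    -2      1 ]
R2 -> -3·R2
  [ 1  -11/6  2/3  -25/6 ]
  [ 0      1    4     -7 ]
  [ 0      0    1     -2 ]
  [ 0     -2   -2      1 ]
R4 -> R4 + 2·R2
  [ 1  -11/6  2/3  -25/6 ]
  [ 0      1    4     -7 ]
  [ 0      0    1     -2 ]
  [ 0      0    6    -13 ]
R4 -> R4 − 6·R3
  [ 1  -11/6  2/3  -25/6 ]
  [ 0      1    4     -7 ]
  [ 0      0    1     -2 ]
  [ 0      0    0     -1 ]
R4 -> -1·R4
  [ 1  -11/6  2/3  -25/6 ]
  [ 0      1    4     -7 ]
  [ 0      0    1     -2 ]
  [ 0      0    0      1 ]
R3 -> R3 + 2·R4
  [ 1  -11/6  2/3  -25/6 ]
  [ 0      1    4     -7 ]
  [ 0      0    1      0 ]
  [ 0      0    0      1 ]
R2 -> R2 + 7·R4
  [ 1  -11/6  2/3  -25/6 ]
  [ 0      1    4      0 ]
  [ 0      0    1      0 ]
  [ 0      0    0      1 ]
R1 -> R1 + 25/6·R4
  [ 1  -11/6  2/3  0 ]
  [ 0      1    4  0 ]
  [ 0      0    1  0 ]
  [ 0      0    0  1 ]
R2 -> R2 − 4·R3
  [ 1  -11/6  2/3  0 ]
  [ 0      1    0  0 ]
  [ 0      0    1  0 ]
  [ 0      0    0  1 ]
R1 -> R1 − 2/3·R3
  [ 1  -11/6  0  0 ]
  [ 0      1  0  0 ]
  [ 0      0  1  0 ]
  [ 0      0  0  1 ]
R1 -> R1 + 11/6·R2
  [ 1  0  0  0 ]
  [ 0  1  0  0 ]
  [ 0  0  1  0 ]
  [ 0  0  0  1 ]
Pivot columns are the columns containing a leading 1.

1, 2, 3, 4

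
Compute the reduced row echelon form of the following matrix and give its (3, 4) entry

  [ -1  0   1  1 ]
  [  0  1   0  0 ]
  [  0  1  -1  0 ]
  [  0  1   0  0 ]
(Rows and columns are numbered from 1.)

0

R1 → -1·R1
  [ 1  0  -1  -1 ]
  [ 0  1   0   0 ]
  [ 0  1  -1   0 ]
  [ 0  1   0   0 ]
R3 → R3 − R2
  [ 1  0  -1  -1 ]
  [ 0  1   0   0 ]
  [ 0  0  -1   0 ]
  [ 0  1   0   0 ]
R4 → R4 − R2
  [ 1  0  -1  -1 ]
  [ 0  1   0   0 ]
  [ 0  0  -1   0 ]
  [ 0  0   0   0 ]
R3 → -1·R3
  [ 1  0  -1  -1 ]
  [ 0  1   0   0 ]
  [ 0  0   1   0 ]
  [ 0  0   0   0 ]
R1 → R1 + R3
  [ 1  0  0  -1 ]
  [ 0  1  0   0 ]
  [ 0  0  1   0 ]
  [ 0  0  0   0 ]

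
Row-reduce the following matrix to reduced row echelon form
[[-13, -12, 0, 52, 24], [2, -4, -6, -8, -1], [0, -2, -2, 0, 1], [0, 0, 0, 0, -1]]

[[1, 0, 0, -4, 0], [0, 1, 0, 0, 0], [0, 0, 1, 0, 0], [0, 0, 0, 0, 1]]

R1 → -1/13·R1
  [ 1  12/13   0  -4  -24/13 ]
  [ 2     -4  -6  -8      -1 ]
  [ 0     -2  -2   0       1 ]
  [ 0      0   0   0      -1 ]
R2 → R2 − 2·R1
  [ 1   12/13   0  -4  -24/13 ]
  [ 0  -76/13  -6   0   35/13 ]
  [ 0      -2  -2   0       1 ]
  [ 0       0   0   0      -1 ]
R2 → -13/76·R2
  [ 1  12/13      0  -4  -24/13 ]
  [ 0      1  39/38   0  -35/76 ]
  [ 0     -2     -2   0       1 ]
  [ 0      0      0   0      -1 ]
R3 → R3 + 2·R2
  [ 1  12/13      0  -4  -24/13 ]
  [ 0      1  39/38   0  -35/76 ]
  [ 0      0   1/19   0    3/38 ]
  [ 0      0      0   0      -1 ]
R3 → 19·R3
  [ 1  12/13      0  -4  -24/13 ]
  [ 0      1  39/38   0  -35/76 ]
  [ 0      0      1   0     3/2 ]
  [ 0      0      0   0      -1 ]
R4 → -1·R4
  [ 1  12/13      0  -4  -24/13 ]
  [ 0      1  39/38   0  -35/76 ]
  [ 0      0      1   0     3/2 ]
  [ 0      0      0   0       1 ]
R3 → R3 − 3/2·R4
  [ 1  12/13      0  -4  -24/13 ]
  [ 0      1  39/38   0  -35/76 ]
  [ 0      0      1   0       0 ]
  [ 0      0      0   0       1 ]
R2 → R2 + 35/76·R4
  [ 1  12/13      0  -4  -24/13 ]
  [ 0      1  39/38   0       0 ]
  [ 0      0      1   0       0 ]
  [ 0      0      0   0       1 ]
R1 → R1 + 24/13·R4
  [ 1  12/13      0  -4  0 ]
  [ 0      1  39/38   0  0 ]
  [ 0      0      1   0  0 ]
  [ 0      0      0   0  1 ]
R2 → R2 − 39/38·R3
  [ 1  12/13  0  -4  0 ]
  [ 0      1  0   0  0 ]
  [ 0      0  1   0  0 ]
  [ 0      0  0   0  1 ]
R1 → R1 − 12/13·R2
  [ 1  0  0  -4  0 ]
  [ 0  1  0   0  0 ]
  [ 0  0  1   0  0 ]
  [ 0  0  0   0  1 ]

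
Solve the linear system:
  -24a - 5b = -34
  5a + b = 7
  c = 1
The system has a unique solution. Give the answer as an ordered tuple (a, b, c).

Form the augmented matrix and row-reduce:
  [ -24  -5  0  |  -34 ]
  [   5   1  0  |    7 ]
  [   0   0  1  |    1 ]
R1 → -1/24·R1
  [ 1  5/24  0  |  17/12 ]
  [ 5     1  0  |      7 ]
  [ 0     0  1  |      1 ]
R2 → R2 − 5·R1
  [ 1   5/24  0  |  17/12 ]
  [ 0  -1/24  0  |  -1/12 ]
  [ 0      0  1  |      1 ]
R2 → -24·R2
  [ 1  5/24  0  |  17/12 ]
  [ 0     1  0  |      2 ]
  [ 0     0  1  |      1 ]
R1 → R1 − 5/24·R2
  [ 1  0  0  |  1 ]
  [ 0  1  0  |  2 ]
  [ 0  0  1  |  1 ]
Reading off the last column: a = 1, b = 2, c = 1.

(1, 2, 1)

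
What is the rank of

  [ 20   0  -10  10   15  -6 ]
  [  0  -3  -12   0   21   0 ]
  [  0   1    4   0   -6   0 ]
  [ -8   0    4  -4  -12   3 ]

ρ1 → 1/20·ρ1
  [  1   0  -1/2  1/2  3/4  -3/10 ]
  [  0  -3   -12    0   21      0 ]
  [  0   1     4    0   -6      0 ]
  [ -8   0     4   -4  -12      3 ]
ρ4 → ρ4 + 8·ρ1
  [ 1   0  -1/2  1/2  3/4  -3/10 ]
  [ 0  -3   -12    0   21      0 ]
  [ 0   1     4    0   -6      0 ]
  [ 0   0     0    0   -6    3/5 ]
ρ2 → -1/3·ρ2
  [ 1  0  -1/2  1/2  3/4  -3/10 ]
  [ 0  1     4    0   -7      0 ]
  [ 0  1     4    0   -6      0 ]
  [ 0  0     0    0   -6    3/5 ]
ρ3 → ρ3 − ρ2
  [ 1  0  -1/2  1/2  3/4  -3/10 ]
  [ 0  1     4    0   -7      0 ]
  [ 0  0     0    0    1      0 ]
  [ 0  0     0    0   -6    3/5 ]
ρ4 → ρ4 + 6·ρ3
  [ 1  0  -1/2  1/2  3/4  -3/10 ]
  [ 0  1     4    0   -7      0 ]
  [ 0  0     0    0    1      0 ]
  [ 0  0     0    0    0    3/5 ]
ρ4 → 5/3·ρ4
  [ 1  0  -1/2  1/2  3/4  -3/10 ]
  [ 0  1     4    0   -7      0 ]
  [ 0  0     0    0    1      0 ]
  [ 0  0     0    0    0      1 ]
ρ1 → ρ1 + 3/10·ρ4
  [ 1  0  -1/2  1/2  3/4  0 ]
  [ 0  1     4    0   -7  0 ]
  [ 0  0     0    0    1  0 ]
  [ 0  0     0    0    0  1 ]
ρ2 → ρ2 + 7·ρ3
  [ 1  0  -1/2  1/2  3/4  0 ]
  [ 0  1     4    0    0  0 ]
  [ 0  0     0    0    1  0 ]
  [ 0  0     0    0    0  1 ]
ρ1 → ρ1 − 3/4·ρ3
  [ 1  0  -1/2  1/2  0  0 ]
  [ 0  1     4    0  0  0 ]
  [ 0  0     0    0  1  0 ]
  [ 0  0     0    0  0  1 ]
The reduced form has 4 nonzero rows.

rank = 4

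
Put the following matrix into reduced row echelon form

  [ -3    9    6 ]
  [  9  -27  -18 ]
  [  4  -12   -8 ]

Multiply R1 by -1/3.
  [ 1   -3   -2 ]
  [ 9  -27  -18 ]
  [ 4  -12   -8 ]
Subtract 9 times R1 from R2.
  [ 1   -3  -2 ]
  [ 0    0   0 ]
  [ 4  -12  -8 ]
Subtract 4 times R1 from R3.
  [ 1  -3  -2 ]
  [ 0   0   0 ]
  [ 0   0   0 ]

[[1, -3, -2], [0, 0, 0], [0, 0, 0]]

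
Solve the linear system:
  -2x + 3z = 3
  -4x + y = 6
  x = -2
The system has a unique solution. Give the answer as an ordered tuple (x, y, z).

(-2, -2, -1/3)

Form the augmented matrix and row-reduce:
  [ -2  0  3  |   3 ]
  [ -4  1  0  |   6 ]
  [  1  0  0  |  -2 ]
ρ1 := -1/2·ρ1
  [  1  0  -3/2  |  -3/2 ]
  [ -4  1     0  |     6 ]
  [  1  0     0  |    -2 ]
ρ2 := ρ2 + 4·ρ1
  [ 1  0  -3/2  |  -3/2 ]
  [ 0  1    -6  |     0 ]
  [ 1  0     0  |    -2 ]
ρ3 := ρ3 − ρ1
  [ 1  0  -3/2  |  -3/2 ]
  [ 0  1    -6  |     0 ]
  [ 0  0   3/2  |  -1/2 ]
ρ3 := 2/3·ρ3
  [ 1  0  -3/2  |  -3/2 ]
  [ 0  1    -6  |     0 ]
  [ 0  0     1  |  -1/3 ]
ρ2 := ρ2 + 6·ρ3
  [ 1  0  -3/2  |  -3/2 ]
  [ 0  1     0  |    -2 ]
  [ 0  0     1  |  -1/3 ]
ρ1 := ρ1 + 3/2·ρ3
  [ 1  0  0  |    -2 ]
  [ 0  1  0  |    -2 ]
  [ 0  0  1  |  -1/3 ]
Reading off the last column: x = -2, y = -2, z = -1/3.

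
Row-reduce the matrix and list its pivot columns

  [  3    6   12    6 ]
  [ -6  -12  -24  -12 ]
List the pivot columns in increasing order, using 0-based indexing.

R1 ← 1/3·R1
  [  1    2    4    2 ]
  [ -6  -12  -24  -12 ]
R2 ← R2 + 6·R1
  [ 1  2  4  2 ]
  [ 0  0  0  0 ]
Pivot columns are the columns containing a leading 1.

0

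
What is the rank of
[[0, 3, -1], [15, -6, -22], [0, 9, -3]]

rank = 2

Swap R1 and R2.
  [ 15  -6  -22 ]
  [  0   3   -1 ]
  [  0   9   -3 ]
Multiply R1 by 1/15.
  [ 1  -2/5  -22/15 ]
  [ 0     3      -1 ]
  [ 0     9      -3 ]
Multiply R2 by 1/3.
  [ 1  -2/5  -22/15 ]
  [ 0     1    -1/3 ]
  [ 0     9      -3 ]
Subtract 9 times R2 from R3.
  [ 1  -2/5  -22/15 ]
  [ 0     1    -1/3 ]
  [ 0     0       0 ]
Add 2/5 times R2 to R1.
  [ 1  0  -8/5 ]
  [ 0  1  -1/3 ]
  [ 0  0     0 ]
The reduced form has 2 nonzero rows.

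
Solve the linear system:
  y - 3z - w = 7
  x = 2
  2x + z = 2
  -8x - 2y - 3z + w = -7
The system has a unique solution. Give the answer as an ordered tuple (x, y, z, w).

Form the augmented matrix and row-reduce:
  [  0   1  -3  -1  |   7 ]
  [  1   0   0   0  |   2 ]
  [  2   0   1   0  |   2 ]
  [ -8  -2  -3   1  |  -7 ]
R1 <-> R2
  [  1   0   0   0  |   2 ]
  [  0   1  -3  -1  |   7 ]
  [  2   0   1   0  |   2 ]
  [ -8  -2  -3   1  |  -7 ]
R3 := R3 − 2·R1
  [  1   0   0   0  |   2 ]
  [  0   1  -3  -1  |   7 ]
  [  0   0   1   0  |  -2 ]
  [ -8  -2  -3   1  |  -7 ]
R4 := R4 + 8·R1
  [ 1   0   0   0  |   2 ]
  [ 0   1  -3  -1  |   7 ]
  [ 0   0   1   0  |  -2 ]
  [ 0  -2  -3   1  |   9 ]
R4 := R4 + 2·R2
  [ 1  0   0   0  |   2 ]
  [ 0  1  -3  -1  |   7 ]
  [ 0  0   1   0  |  -2 ]
  [ 0  0  -9  -1  |  23 ]
R4 := R4 + 9·R3
  [ 1  0   0   0  |   2 ]
  [ 0  1  -3  -1  |   7 ]
  [ 0  0   1   0  |  -2 ]
  [ 0  0   0  -1  |   5 ]
R4 := -1·R4
  [ 1  0   0   0  |   2 ]
  [ 0  1  -3  -1  |   7 ]
  [ 0  0   1   0  |  -2 ]
  [ 0  0   0   1  |  -5 ]
R2 := R2 + R4
  [ 1  0   0  0  |   2 ]
  [ 0  1  -3  0  |   2 ]
  [ 0  0   1  0  |  -2 ]
  [ 0  0   0  1  |  -5 ]
R2 := R2 + 3·R3
  [ 1  0  0  0  |   2 ]
  [ 0  1  0  0  |  -4 ]
  [ 0  0  1  0  |  -2 ]
  [ 0  0  0  1  |  -5 ]
Reading off the last column: x = 2, y = -4, z = -2, w = -5.

(2, -4, -2, -5)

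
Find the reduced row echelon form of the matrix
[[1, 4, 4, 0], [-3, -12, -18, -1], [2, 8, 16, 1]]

[[1, 4, 0, 0], [0, 0, 1, 0], [0, 0, 0, 1]]

Add 3 times r1 to r2.
  [ 1  4   4   0 ]
  [ 0  0  -6  -1 ]
  [ 2  8  16   1 ]
Subtract 2 times r1 from r3.
  [ 1  4   4   0 ]
  [ 0  0  -6  -1 ]
  [ 0  0   8   1 ]
Multiply r2 by -1/6.
  [ 1  4  4    0 ]
  [ 0  0  1  1/6 ]
  [ 0  0  8    1 ]
Subtract 8 times r2 from r3.
  [ 1  4  4     0 ]
  [ 0  0  1   1/6 ]
  [ 0  0  0  -1/3 ]
Multiply r3 by -3.
  [ 1  4  4    0 ]
  [ 0  0  1  1/6 ]
  [ 0  0  0    1 ]
Subtract 1/6 times r3 from r2.
  [ 1  4  4  0 ]
  [ 0  0  1  0 ]
  [ 0  0  0  1 ]
Subtract 4 times r2 from r1.
  [ 1  4  0  0 ]
  [ 0  0  1  0 ]
  [ 0  0  0  1 ]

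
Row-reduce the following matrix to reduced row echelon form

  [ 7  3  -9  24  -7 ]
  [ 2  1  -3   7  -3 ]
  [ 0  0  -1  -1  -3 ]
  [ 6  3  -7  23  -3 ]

[[1, 0, 0, 3, 2], [0, 1, 0, 4, 2], [0, 0, 1, 1, 3], [0, 0, 0, 0, 0]]

ρ1 ← 1/7·ρ1
ρ2 ← ρ2 − 2·ρ1
ρ4 ← ρ4 − 6·ρ1
ρ2 ← 7·ρ2
ρ4 ← ρ4 − 3/7·ρ2
ρ3 ← -1·ρ3
ρ4 ← ρ4 − 2·ρ3
ρ2 ← ρ2 + 3·ρ3
ρ1 ← ρ1 + 9/7·ρ3
ρ1 ← ρ1 − 3/7·ρ2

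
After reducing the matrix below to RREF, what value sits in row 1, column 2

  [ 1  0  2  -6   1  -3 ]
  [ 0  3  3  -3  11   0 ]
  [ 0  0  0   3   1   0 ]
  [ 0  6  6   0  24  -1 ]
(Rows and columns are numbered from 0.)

R2 ← 1/3·R2
  [ 1  0  2  -6     1  -3 ]
  [ 0  1  1  -1  11/3   0 ]
  [ 0  0  0   3     1   0 ]
  [ 0  6  6   0    24  -1 ]
R4 ← R4 − 6·R2
  [ 1  0  2  -6     1  -3 ]
  [ 0  1  1  -1  11/3   0 ]
  [ 0  0  0   3     1   0 ]
  [ 0  0  0   6     2  -1 ]
R3 ← 1/3·R3
  [ 1  0  2  -6     1  -3 ]
  [ 0  1  1  -1  11/3   0 ]
  [ 0  0  0   1   1/3   0 ]
  [ 0  0  0   6     2  -1 ]
R4 ← R4 − 6·R3
  [ 1  0  2  -6     1  -3 ]
  [ 0  1  1  -1  11/3   0 ]
  [ 0  0  0   1   1/3   0 ]
  [ 0  0  0   0     0  -1 ]
R4 ← -1·R4
  [ 1  0  2  -6     1  -3 ]
  [ 0  1  1  -1  11/3   0 ]
  [ 0  0  0   1   1/3   0 ]
  [ 0  0  0   0     0   1 ]
R1 ← R1 + 3·R4
  [ 1  0  2  -6     1  0 ]
  [ 0  1  1  -1  11/3  0 ]
  [ 0  0  0   1   1/3  0 ]
  [ 0  0  0   0     0  1 ]
R2 ← R2 + R3
  [ 1  0  2  -6    1  0 ]
  [ 0  1  1   0    4  0 ]
  [ 0  0  0   1  1/3  0 ]
  [ 0  0  0   0    0  1 ]
R1 ← R1 + 6·R3
  [ 1  0  2  0    3  0 ]
  [ 0  1  1  0    4  0 ]
  [ 0  0  0  1  1/3  0 ]
  [ 0  0  0  0    0  1 ]

1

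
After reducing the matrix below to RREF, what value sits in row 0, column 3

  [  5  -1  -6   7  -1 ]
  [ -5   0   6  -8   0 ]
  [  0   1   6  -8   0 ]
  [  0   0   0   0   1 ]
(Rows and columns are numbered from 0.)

-1/5

Multiply ρ1 by 1/5.
  [  1  -1/5  -6/5  7/5  -1/5 ]
  [ -5     0     6   -8     0 ]
  [  0     1     6   -8     0 ]
  [  0     0     0    0     1 ]
Add 5 times ρ1 to ρ2.
  [ 1  -1/5  -6/5  7/5  -1/5 ]
  [ 0    -1     0   -1    -1 ]
  [ 0     1     6   -8     0 ]
  [ 0     0     0    0     1 ]
Multiply ρ2 by -1.
  [ 1  -1/5  -6/5  7/5  -1/5 ]
  [ 0     1     0    1     1 ]
  [ 0     1     6   -8     0 ]
  [ 0     0     0    0     1 ]
Subtract ρ2 from ρ3.
  [ 1  -1/5  -6/5  7/5  -1/5 ]
  [ 0     1     0    1     1 ]
  [ 0     0     6   -9    -1 ]
  [ 0     0     0    0     1 ]
Multiply ρ3 by 1/6.
  [ 1  -1/5  -6/5   7/5  -1/5 ]
  [ 0     1     0     1     1 ]
  [ 0     0     1  -3/2  -1/6 ]
  [ 0     0     0     0     1 ]
Add 1/6 times ρ4 to ρ3.
  [ 1  -1/5  -6/5   7/5  -1/5 ]
  [ 0     1     0     1     1 ]
  [ 0     0     1  -3/2     0 ]
  [ 0     0     0     0     1 ]
Subtract ρ4 from ρ2.
  [ 1  -1/5  -6/5   7/5  -1/5 ]
  [ 0     1     0     1     0 ]
  [ 0     0     1  -3/2     0 ]
  [ 0     0     0     0     1 ]
Add 1/5 times ρ4 to ρ1.
  [ 1  -1/5  -6/5   7/5  0 ]
  [ 0     1     0     1  0 ]
  [ 0     0     1  -3/2  0 ]
  [ 0     0     0     0  1 ]
Add 6/5 times ρ3 to ρ1.
  [ 1  -1/5  0  -2/5  0 ]
  [ 0     1  0     1  0 ]
  [ 0     0  1  -3/2  0 ]
  [ 0     0  0     0  1 ]
Add 1/5 times ρ2 to ρ1.
  [ 1  0  0  -1/5  0 ]
  [ 0  1  0     1  0 ]
  [ 0  0  1  -3/2  0 ]
  [ 0  0  0     0  1 ]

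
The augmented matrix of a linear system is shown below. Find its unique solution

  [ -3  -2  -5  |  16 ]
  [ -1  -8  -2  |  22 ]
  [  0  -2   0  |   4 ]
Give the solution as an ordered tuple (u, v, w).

(6, -2, -6)

R1 ← -1/3·R1
R2 ← R2 + R1
R2 ← -3/22·R2
R3 ← R3 + 2·R2
R3 ← 11·R3
R2 ← R2 − 1/22·R3
R1 ← R1 − 5/3·R3
R1 ← R1 − 2/3·R2
Reading off the last column: u = 6, v = -2, w = -6.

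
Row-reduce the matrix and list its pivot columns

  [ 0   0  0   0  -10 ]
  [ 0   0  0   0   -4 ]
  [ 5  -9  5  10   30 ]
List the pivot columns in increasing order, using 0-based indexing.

0, 4

R1 <-> R3
R1 → 1/5·R1
R2 → -1/4·R2
R3 → R3 + 10·R2
R1 → R1 − 6·R2
Pivot columns are the columns containing a leading 1.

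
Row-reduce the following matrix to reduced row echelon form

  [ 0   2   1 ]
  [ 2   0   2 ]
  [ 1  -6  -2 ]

[[1, 0, 1], [0, 1, 1/2], [0, 0, 0]]

ρ1 <=> ρ2
ρ1 → 1/2·ρ1
ρ3 → ρ3 − ρ1
ρ2 → 1/2·ρ2
ρ3 → ρ3 + 6·ρ2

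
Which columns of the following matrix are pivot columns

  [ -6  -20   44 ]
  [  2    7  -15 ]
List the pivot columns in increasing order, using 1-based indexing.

R1 ← -1/6·R1
  [ 1  10/3  -22/3 ]
  [ 2     7    -15 ]
R2 ← R2 − 2·R1
  [ 1  10/3  -22/3 ]
  [ 0   1/3   -1/3 ]
R2 ← 3·R2
  [ 1  10/3  -22/3 ]
  [ 0     1     -1 ]
R1 ← R1 − 10/3·R2
  [ 1  0  -4 ]
  [ 0  1  -1 ]
Pivot columns are the columns containing a leading 1.

1, 2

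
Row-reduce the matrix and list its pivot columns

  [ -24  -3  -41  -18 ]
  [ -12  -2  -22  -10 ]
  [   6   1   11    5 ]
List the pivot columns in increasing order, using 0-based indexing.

0, 1

R1 -> -1/24·R1
  [   1  1/8  41/24  3/4 ]
  [ -12   -2    -22  -10 ]
  [   6    1     11    5 ]
R2 -> R2 + 12·R1
  [ 1   1/8  41/24  3/4 ]
  [ 0  -1/2   -3/2   -1 ]
  [ 6     1     11    5 ]
R3 -> R3 − 6·R1
  [ 1   1/8  41/24  3/4 ]
  [ 0  -1/2   -3/2   -1 ]
  [ 0   1/4    3/4  1/2 ]
R2 -> -2·R2
  [ 1  1/8  41/24  3/4 ]
  [ 0    1      3    2 ]
  [ 0  1/4    3/4  1/2 ]
R3 -> R3 − 1/4·R2
  [ 1  1/8  41/24  3/4 ]
  [ 0    1      3    2 ]
  [ 0    0      0    0 ]
R1 -> R1 − 1/8·R2
  [ 1  0  4/3  1/2 ]
  [ 0  1    3    2 ]
  [ 0  0    0    0 ]
Pivot columns are the columns containing a leading 1.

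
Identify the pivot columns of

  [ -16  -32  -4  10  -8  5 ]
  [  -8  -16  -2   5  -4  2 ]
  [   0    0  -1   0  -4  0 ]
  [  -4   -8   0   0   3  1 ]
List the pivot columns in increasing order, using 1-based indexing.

1, 3, 4, 6

ρ1 -> -1/16·ρ1
  [  1    2  1/4  -5/8  1/2  -5/16 ]
  [ -8  -16   -2     5   -4      2 ]
  [  0    0   -1     0   -4      0 ]
  [ -4   -8    0     0    3      1 ]
ρ2 -> ρ2 + 8·ρ1
  [  1   2  1/4  -5/8  1/2  -5/16 ]
  [  0   0    0     0    0   -1/2 ]
  [  0   0   -1     0   -4      0 ]
  [ -4  -8    0     0    3      1 ]
ρ4 -> ρ4 + 4·ρ1
  [ 1  2  1/4  -5/8  1/2  -5/16 ]
  [ 0  0    0     0    0   -1/2 ]
  [ 0  0   -1     0   -4      0 ]
  [ 0  0    1  -5/2    5   -1/4 ]
ρ2 <-> ρ3
  [ 1  2  1/4  -5/8  1/2  -5/16 ]
  [ 0  0   -1     0   -4      0 ]
  [ 0  0    0     0    0   -1/2 ]
  [ 0  0    1  -5/2    5   -1/4 ]
ρ2 -> -1·ρ2
  [ 1  2  1/4  -5/8  1/2  -5/16 ]
  [ 0  0    1     0    4      0 ]
  [ 0  0    0     0    0   -1/2 ]
  [ 0  0    1  -5/2    5   -1/4 ]
ρ4 -> ρ4 − ρ2
  [ 1  2  1/4  -5/8  1/2  -5/16 ]
  [ 0  0    1     0    4      0 ]
  [ 0  0    0     0    0   -1/2 ]
  [ 0  0    0  -5/2    1   -1/4 ]
ρ3 <-> ρ4
  [ 1  2  1/4  -5/8  1/2  -5/16 ]
  [ 0  0    1     0    4      0 ]
  [ 0  0    0  -5/2    1   -1/4 ]
  [ 0  0    0     0    0   -1/2 ]
ρ3 -> -2/5·ρ3
  [ 1  2  1/4  -5/8   1/2  -5/16 ]
  [ 0  0    1     0     4      0 ]
  [ 0  0    0     1  -2/5   1/10 ]
  [ 0  0    0     0     0   -1/2 ]
ρ4 -> -2·ρ4
  [ 1  2  1/4  -5/8   1/2  -5/16 ]
  [ 0  0    1     0     4      0 ]
  [ 0  0    0     1  -2/5   1/10 ]
  [ 0  0    0     0     0      1 ]
ρ3 -> ρ3 − 1/10·ρ4
  [ 1  2  1/4  -5/8   1/2  -5/16 ]
  [ 0  0    1     0     4      0 ]
  [ 0  0    0     1  -2/5      0 ]
  [ 0  0    0     0     0      1 ]
ρ1 -> ρ1 + 5/16·ρ4
  [ 1  2  1/4  -5/8   1/2  0 ]
  [ 0  0    1     0     4  0 ]
  [ 0  0    0     1  -2/5  0 ]
  [ 0  0    0     0     0  1 ]
ρ1 -> ρ1 + 5/8·ρ3
  [ 1  2  1/4  0   1/4  0 ]
  [ 0  0    1  0     4  0 ]
  [ 0  0    0  1  -2/5  0 ]
  [ 0  0    0  0     0  1 ]
ρ1 -> ρ1 − 1/4·ρ2
  [ 1  2  0  0  -3/4  0 ]
  [ 0  0  1  0     4  0 ]
  [ 0  0  0  1  -2/5  0 ]
  [ 0  0  0  0     0  1 ]
Pivot columns are the columns containing a leading 1.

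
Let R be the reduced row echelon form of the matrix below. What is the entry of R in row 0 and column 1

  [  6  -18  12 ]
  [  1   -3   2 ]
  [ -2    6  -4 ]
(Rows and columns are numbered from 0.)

r1 → 1/6·r1
  [  1  -3   2 ]
  [  1  -3   2 ]
  [ -2   6  -4 ]
r2 → r2 − r1
  [  1  -3   2 ]
  [  0   0   0 ]
  [ -2   6  -4 ]
r3 → r3 + 2·r1
  [ 1  -3  2 ]
  [ 0   0  0 ]
  [ 0   0  0 ]

-3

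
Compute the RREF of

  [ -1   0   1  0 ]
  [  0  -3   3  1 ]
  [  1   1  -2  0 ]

Multiply r1 by -1.
  [ 1   0  -1  0 ]
  [ 0  -3   3  1 ]
  [ 1   1  -2  0 ]
Subtract r1 from r3.
  [ 1   0  -1  0 ]
  [ 0  -3   3  1 ]
  [ 0   1  -1  0 ]
Multiply r2 by -1/3.
  [ 1  0  -1     0 ]
  [ 0  1  -1  -1/3 ]
  [ 0  1  -1     0 ]
Subtract r2 from r3.
  [ 1  0  -1     0 ]
  [ 0  1  -1  -1/3 ]
  [ 0  0   0   1/3 ]
Multiply r3 by 3.
  [ 1  0  -1     0 ]
  [ 0  1  -1  -1/3 ]
  [ 0  0   0     1 ]
Add 1/3 times r3 to r2.
  [ 1  0  -1  0 ]
  [ 0  1  -1  0 ]
  [ 0  0   0  1 ]

[[1, 0, -1, 0], [0, 1, -1, 0], [0, 0, 0, 1]]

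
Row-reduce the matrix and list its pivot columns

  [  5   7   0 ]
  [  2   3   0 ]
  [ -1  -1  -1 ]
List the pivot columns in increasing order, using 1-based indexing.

1, 2, 3

R1 -> 1/5·R1
R2 -> R2 − 2·R1
R3 -> R3 + R1
R2 -> 5·R2
R3 -> R3 − 2/5·R2
R3 -> -1·R3
R1 -> R1 − 7/5·R2
Pivot columns are the columns containing a leading 1.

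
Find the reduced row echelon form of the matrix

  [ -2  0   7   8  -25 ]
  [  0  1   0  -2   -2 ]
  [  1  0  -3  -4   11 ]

Multiply r1 by -1/2.
Subtract r1 from r3.
Multiply r3 by 2.
Add 7/2 times r3 to r1.

[[1, 0, 0, -4, 2], [0, 1, 0, -2, -2], [0, 0, 1, 0, -3]]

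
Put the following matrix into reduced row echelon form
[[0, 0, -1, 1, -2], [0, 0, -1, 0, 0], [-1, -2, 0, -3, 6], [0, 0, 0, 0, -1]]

[[1, 2, 0, 0, 0], [0, 0, 1, 0, 0], [0, 0, 0, 1, 0], [0, 0, 0, 0, 1]]

R1 <=> R3
  [ -1  -2   0  -3   6 ]
  [  0   0  -1   0   0 ]
  [  0   0  -1   1  -2 ]
  [  0   0   0   0  -1 ]
R1 -> -1·R1
  [ 1  2   0  3  -6 ]
  [ 0  0  -1  0   0 ]
  [ 0  0  -1  1  -2 ]
  [ 0  0   0  0  -1 ]
R2 -> -1·R2
  [ 1  2   0  3  -6 ]
  [ 0  0   1  0   0 ]
  [ 0  0  -1  1  -2 ]
  [ 0  0   0  0  -1 ]
R3 -> R3 + R2
  [ 1  2  0  3  -6 ]
  [ 0  0  1  0   0 ]
  [ 0  0  0  1  -2 ]
  [ 0  0  0  0  -1 ]
R4 -> -1·R4
  [ 1  2  0  3  -6 ]
  [ 0  0  1  0   0 ]
  [ 0  0  0  1  -2 ]
  [ 0  0  0  0   1 ]
R3 -> R3 + 2·R4
  [ 1  2  0  3  -6 ]
  [ 0  0  1  0   0 ]
  [ 0  0  0  1   0 ]
  [ 0  0  0  0   1 ]
R1 -> R1 + 6·R4
  [ 1  2  0  3  0 ]
  [ 0  0  1  0  0 ]
  [ 0  0  0  1  0 ]
  [ 0  0  0  0  1 ]
R1 -> R1 − 3·R3
  [ 1  2  0  0  0 ]
  [ 0  0  1  0  0 ]
  [ 0  0  0  1  0 ]
  [ 0  0  0  0  1 ]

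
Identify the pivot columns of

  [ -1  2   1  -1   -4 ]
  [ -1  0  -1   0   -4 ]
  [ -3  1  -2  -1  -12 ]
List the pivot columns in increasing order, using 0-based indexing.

Multiply ρ1 by -1.
Add ρ1 to ρ2.
Add 3 times ρ1 to ρ3.
Multiply ρ2 by -1/2.
Add 5 times ρ2 to ρ3.
Multiply ρ3 by -2.
Add 1/2 times ρ3 to ρ2.
Subtract ρ3 from ρ1.
Add 2 times ρ2 to ρ1.
Pivot columns are the columns containing a leading 1.

0, 1, 3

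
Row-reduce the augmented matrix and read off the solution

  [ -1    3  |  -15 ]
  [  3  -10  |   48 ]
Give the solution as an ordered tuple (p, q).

(6, -3)

Multiply r1 by -1.
  [ 1   -3  |  15 ]
  [ 3  -10  |  48 ]
Subtract 3 times r1 from r2.
  [ 1  -3  |  15 ]
  [ 0  -1  |   3 ]
Multiply r2 by -1.
  [ 1  -3  |  15 ]
  [ 0   1  |  -3 ]
Add 3 times r2 to r1.
  [ 1  0  |   6 ]
  [ 0  1  |  -3 ]
Reading off the last column: p = 6, q = -3.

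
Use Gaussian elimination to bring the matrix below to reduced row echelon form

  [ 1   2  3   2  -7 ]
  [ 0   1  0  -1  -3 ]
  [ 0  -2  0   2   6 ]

[[1, 0, 3, 4, -1], [0, 1, 0, -1, -3], [0, 0, 0, 0, 0]]

Add 2 times R2 to R3.
  [ 1  2  3   2  -7 ]
  [ 0  1  0  -1  -3 ]
  [ 0  0  0   0   0 ]
Subtract 2 times R2 from R1.
  [ 1  0  3   4  -1 ]
  [ 0  1  0  -1  -3 ]
  [ 0  0  0   0   0 ]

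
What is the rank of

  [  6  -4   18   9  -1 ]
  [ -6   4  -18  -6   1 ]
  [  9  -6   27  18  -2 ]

ρ1 := 1/6·ρ1
ρ2 := ρ2 + 6·ρ1
ρ3 := ρ3 − 9·ρ1
ρ2 := 1/3·ρ2
ρ3 := ρ3 − 9/2·ρ2
ρ3 := -2·ρ3
ρ1 := ρ1 + 1/6·ρ3
ρ1 := ρ1 − 3/2·ρ2
The reduced form has 3 nonzero rows.

rank = 3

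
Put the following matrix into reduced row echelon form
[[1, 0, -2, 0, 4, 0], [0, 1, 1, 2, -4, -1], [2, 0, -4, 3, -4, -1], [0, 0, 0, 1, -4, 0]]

R3 ← R3 − 2·R1
  [ 1  0  -2  0    4   0 ]
  [ 0  1   1  2   -4  -1 ]
  [ 0  0   0  3  -12  -1 ]
  [ 0  0   0  1   -4   0 ]
R3 ← 1/3·R3
  [ 1  0  -2  0   4     0 ]
  [ 0  1   1  2  -4    -1 ]
  [ 0  0   0  1  -4  -1/3 ]
  [ 0  0   0  1  -4     0 ]
R4 ← R4 − R3
  [ 1  0  -2  0   4     0 ]
  [ 0  1   1  2  -4    -1 ]
  [ 0  0   0  1  -4  -1/3 ]
  [ 0  0   0  0   0   1/3 ]
R4 ← 3·R4
  [ 1  0  -2  0   4     0 ]
  [ 0  1   1  2  -4    -1 ]
  [ 0  0   0  1  -4  -1/3 ]
  [ 0  0   0  0   0     1 ]
R3 ← R3 + 1/3·R4
  [ 1  0  -2  0   4   0 ]
  [ 0  1   1  2  -4  -1 ]
  [ 0  0   0  1  -4   0 ]
  [ 0  0   0  0   0   1 ]
R2 ← R2 + R4
  [ 1  0  -2  0   4  0 ]
  [ 0  1   1  2  -4  0 ]
  [ 0  0   0  1  -4  0 ]
  [ 0  0   0  0   0  1 ]
R2 ← R2 − 2·R3
  [ 1  0  -2  0   4  0 ]
  [ 0  1   1  0   4  0 ]
  [ 0  0   0  1  -4  0 ]
  [ 0  0   0  0   0  1 ]

[[1, 0, -2, 0, 4, 0], [0, 1, 1, 0, 4, 0], [0, 0, 0, 1, -4, 0], [0, 0, 0, 0, 0, 1]]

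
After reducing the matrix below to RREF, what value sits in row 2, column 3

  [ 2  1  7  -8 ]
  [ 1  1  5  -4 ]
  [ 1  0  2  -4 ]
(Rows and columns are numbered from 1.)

ρ1 -> 1/2·ρ1
  [ 1  1/2  7/2  -4 ]
  [ 1    1    5  -4 ]
  [ 1    0    2  -4 ]
ρ2 -> ρ2 − ρ1
  [ 1  1/2  7/2  -4 ]
  [ 0  1/2  3/2   0 ]
  [ 1    0    2  -4 ]
ρ3 -> ρ3 − ρ1
  [ 1   1/2   7/2  -4 ]
  [ 0   1/2   3/2   0 ]
  [ 0  -1/2  -3/2   0 ]
ρ2 -> 2·ρ2
  [ 1   1/2   7/2  -4 ]
  [ 0     1     3   0 ]
  [ 0  -1/2  -3/2   0 ]
ρ3 -> ρ3 + 1/2·ρ2
  [ 1  1/2  7/2  -4 ]
  [ 0    1    3   0 ]
  [ 0    0    0   0 ]
ρ1 -> ρ1 − 1/2·ρ2
  [ 1  0  2  -4 ]
  [ 0  1  3   0 ]
  [ 0  0  0   0 ]

3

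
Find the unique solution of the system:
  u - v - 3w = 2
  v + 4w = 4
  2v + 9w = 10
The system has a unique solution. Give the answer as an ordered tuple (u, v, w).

(4, -4, 2)

Form the augmented matrix and row-reduce:
  [ 1  -1  -3  |   2 ]
  [ 0   1   4  |   4 ]
  [ 0   2   9  |  10 ]
R3 := R3 − 2·R2
  [ 1  -1  -3  |  2 ]
  [ 0   1   4  |  4 ]
  [ 0   0   1  |  2 ]
R2 := R2 − 4·R3
  [ 1  -1  -3  |   2 ]
  [ 0   1   0  |  -4 ]
  [ 0   0   1  |   2 ]
R1 := R1 + 3·R3
  [ 1  -1  0  |   8 ]
  [ 0   1  0  |  -4 ]
  [ 0   0  1  |   2 ]
R1 := R1 + R2
  [ 1  0  0  |   4 ]
  [ 0  1  0  |  -4 ]
  [ 0  0  1  |   2 ]
Reading off the last column: u = 4, v = -4, w = 2.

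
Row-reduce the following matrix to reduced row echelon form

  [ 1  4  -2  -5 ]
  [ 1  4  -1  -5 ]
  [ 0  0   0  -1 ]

R2 ← R2 − R1
R3 ← -1·R3
R1 ← R1 + 5·R3
R1 ← R1 + 2·R2

[[1, 4, 0, 0], [0, 0, 1, 0], [0, 0, 0, 1]]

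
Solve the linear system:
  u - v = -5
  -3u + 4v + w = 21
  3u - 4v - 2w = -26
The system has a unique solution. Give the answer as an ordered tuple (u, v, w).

(-4, 1, 5)

Form the augmented matrix and row-reduce:
  [  1  -1   0  |   -5 ]
  [ -3   4   1  |   21 ]
  [  3  -4  -2  |  -26 ]
Add 3 times r1 to r2.
  [ 1  -1   0  |   -5 ]
  [ 0   1   1  |    6 ]
  [ 3  -4  -2  |  -26 ]
Subtract 3 times r1 from r3.
  [ 1  -1   0  |   -5 ]
  [ 0   1   1  |    6 ]
  [ 0  -1  -2  |  -11 ]
Add r2 to r3.
  [ 1  -1   0  |  -5 ]
  [ 0   1   1  |   6 ]
  [ 0   0  -1  |  -5 ]
Multiply r3 by -1.
  [ 1  -1  0  |  -5 ]
  [ 0   1  1  |   6 ]
  [ 0   0  1  |   5 ]
Subtract r3 from r2.
  [ 1  -1  0  |  -5 ]
  [ 0   1  0  |   1 ]
  [ 0   0  1  |   5 ]
Add r2 to r1.
  [ 1  0  0  |  -4 ]
  [ 0  1  0  |   1 ]
  [ 0  0  1  |   5 ]
Reading off the last column: u = -4, v = 1, w = 5.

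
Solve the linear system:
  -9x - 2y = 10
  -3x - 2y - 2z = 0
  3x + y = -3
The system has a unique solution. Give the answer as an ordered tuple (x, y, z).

Form the augmented matrix and row-reduce:
  [ -9  -2   0  |  10 ]
  [ -3  -2  -2  |   0 ]
  [  3   1   0  |  -3 ]
r1 -> -1/9·r1
  [  1  2/9   0  |  -10/9 ]
  [ -3   -2  -2  |      0 ]
  [  3    1   0  |     -3 ]
r2 -> r2 + 3·r1
  [ 1   2/9   0  |  -10/9 ]
  [ 0  -4/3  -2  |  -10/3 ]
  [ 3     1   0  |     -3 ]
r3 -> r3 − 3·r1
  [ 1   2/9   0  |  -10/9 ]
  [ 0  -4/3  -2  |  -10/3 ]
  [ 0   1/3   0  |    1/3 ]
r2 -> -3/4·r2
  [ 1  2/9    0  |  -10/9 ]
  [ 0    1  3/2  |    5/2 ]
  [ 0  1/3    0  |    1/3 ]
r3 -> r3 − 1/3·r2
  [ 1  2/9     0  |  -10/9 ]
  [ 0    1   3/2  |    5/2 ]
  [ 0    0  -1/2  |   -1/2 ]
r3 -> -2·r3
  [ 1  2/9    0  |  -10/9 ]
  [ 0    1  3/2  |    5/2 ]
  [ 0    0    1  |      1 ]
r2 -> r2 − 3/2·r3
  [ 1  2/9  0  |  -10/9 ]
  [ 0    1  0  |      1 ]
  [ 0    0  1  |      1 ]
r1 -> r1 − 2/9·r2
  [ 1  0  0  |  -4/3 ]
  [ 0  1  0  |     1 ]
  [ 0  0  1  |     1 ]
Reading off the last column: x = -4/3, y = 1, z = 1.

(-4/3, 1, 1)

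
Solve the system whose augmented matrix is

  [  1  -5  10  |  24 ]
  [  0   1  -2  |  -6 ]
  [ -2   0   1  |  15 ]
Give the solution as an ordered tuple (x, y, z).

(-6, 0, 3)

r3 → r3 + 2·r1
r3 → r3 + 10·r2
r2 → r2 + 2·r3
r1 → r1 − 10·r3
r1 → r1 + 5·r2
Reading off the last column: x = -6, y = 0, z = 3.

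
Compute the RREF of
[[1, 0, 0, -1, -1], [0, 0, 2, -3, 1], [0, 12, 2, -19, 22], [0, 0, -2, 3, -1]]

Swap ρ2 and ρ3.
Multiply ρ2 by 1/12.
Multiply ρ3 by 1/2.
Add 2 times ρ3 to ρ4.
Subtract 1/6 times ρ3 from ρ2.

[[1, 0, 0, -1, -1], [0, 1, 0, -4/3, 7/4], [0, 0, 1, -3/2, 1/2], [0, 0, 0, 0, 0]]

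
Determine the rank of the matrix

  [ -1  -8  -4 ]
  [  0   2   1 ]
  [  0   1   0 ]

rank = 3

Multiply R1 by -1.
  [ 1  8  4 ]
  [ 0  2  1 ]
  [ 0  1  0 ]
Multiply R2 by 1/2.
  [ 1  8    4 ]
  [ 0  1  1/2 ]
  [ 0  1    0 ]
Subtract R2 from R3.
  [ 1  8     4 ]
  [ 0  1   1/2 ]
  [ 0  0  -1/2 ]
Multiply R3 by -2.
  [ 1  8    4 ]
  [ 0  1  1/2 ]
  [ 0  0    1 ]
Subtract 1/2 times R3 from R2.
  [ 1  8  4 ]
  [ 0  1  0 ]
  [ 0  0  1 ]
Subtract 4 times R3 from R1.
  [ 1  8  0 ]
  [ 0  1  0 ]
  [ 0  0  1 ]
Subtract 8 times R2 from R1.
  [ 1  0  0 ]
  [ 0  1  0 ]
  [ 0  0  1 ]
The reduced form has 3 nonzero rows.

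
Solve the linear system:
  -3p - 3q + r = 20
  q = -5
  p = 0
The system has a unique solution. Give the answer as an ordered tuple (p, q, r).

(0, -5, 5)

Form the augmented matrix and row-reduce:
  [ -3  -3  1  |  20 ]
  [  0   1  0  |  -5 ]
  [  1   0  0  |   0 ]
Multiply R1 by -1/3.
  [ 1  1  -1/3  |  -20/3 ]
  [ 0  1     0  |     -5 ]
  [ 1  0     0  |      0 ]
Subtract R1 from R3.
  [ 1   1  -1/3  |  -20/3 ]
  [ 0   1     0  |     -5 ]
  [ 0  -1   1/3  |   20/3 ]
Add R2 to R3.
  [ 1  1  -1/3  |  -20/3 ]
  [ 0  1     0  |     -5 ]
  [ 0  0   1/3  |    5/3 ]
Multiply R3 by 3.
  [ 1  1  -1/3  |  -20/3 ]
  [ 0  1     0  |     -5 ]
  [ 0  0     1  |      5 ]
Add 1/3 times R3 to R1.
  [ 1  1  0  |  -5 ]
  [ 0  1  0  |  -5 ]
  [ 0  0  1  |   5 ]
Subtract R2 from R1.
  [ 1  0  0  |   0 ]
  [ 0  1  0  |  -5 ]
  [ 0  0  1  |   5 ]
Reading off the last column: p = 0, q = -5, r = 5.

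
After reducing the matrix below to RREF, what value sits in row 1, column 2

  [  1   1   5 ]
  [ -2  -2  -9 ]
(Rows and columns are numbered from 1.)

Add 2 times r1 to r2.
  [ 1  1  5 ]
  [ 0  0  1 ]
Subtract 5 times r2 from r1.
  [ 1  1  0 ]
  [ 0  0  1 ]

1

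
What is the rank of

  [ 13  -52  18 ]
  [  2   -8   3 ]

rank = 2

ρ1 := 1/13·ρ1
ρ2 := ρ2 − 2·ρ1
ρ2 := 13/3·ρ2
ρ1 := ρ1 − 18/13·ρ2
The reduced form has 2 nonzero rows.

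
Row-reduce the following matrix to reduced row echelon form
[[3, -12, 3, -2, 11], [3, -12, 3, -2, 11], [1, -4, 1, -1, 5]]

[[1, -4, 1, 0, 1], [0, 0, 0, 1, -4], [0, 0, 0, 0, 0]]

r1 → 1/3·r1
  [ 1   -4  1  -2/3  11/3 ]
  [ 3  -12  3    -2    11 ]
  [ 1   -4  1    -1     5 ]
r2 → r2 − 3·r1
  [ 1  -4  1  -2/3  11/3 ]
  [ 0   0  0     0     0 ]
  [ 1  -4  1    -1     5 ]
r3 → r3 − r1
  [ 1  -4  1  -2/3  11/3 ]
  [ 0   0  0     0     0 ]
  [ 0   0  0  -1/3   4/3 ]
r2 <=> r3
  [ 1  -4  1  -2/3  11/3 ]
  [ 0   0  0  -1/3   4/3 ]
  [ 0   0  0     0     0 ]
r2 → -3·r2
  [ 1  -4  1  -2/3  11/3 ]
  [ 0   0  0     1    -4 ]
  [ 0   0  0     0     0 ]
r1 → r1 + 2/3·r2
  [ 1  -4  1  0   1 ]
  [ 0   0  0  1  -4 ]
  [ 0   0  0  0   0 ]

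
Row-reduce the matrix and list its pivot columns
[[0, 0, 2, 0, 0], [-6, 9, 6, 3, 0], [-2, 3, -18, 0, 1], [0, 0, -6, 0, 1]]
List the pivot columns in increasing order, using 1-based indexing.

Swap R1 and R2.
Multiply R1 by -1/6.
Add 2 times R1 to R3.
Multiply R2 by 1/2.
Add 20 times R2 to R3.
Add 6 times R2 to R4.
Multiply R3 by -1.
Add R4 to R3.
Add 1/2 times R3 to R1.
Add R2 to R1.
Pivot columns are the columns containing a leading 1.

1, 3, 4, 5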